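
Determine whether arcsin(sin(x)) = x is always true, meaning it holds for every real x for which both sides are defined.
Claim: arcsin(sin(x)) = x.
Test a specific point where both sides are defined: x = π.
LHS = arcsin(sin(x)) ≈ 0.0000
RHS = x ≈ 3.1416
Since 0.0000 ≠ 3.1416, the equation fails at this point, so it cannot hold for every real x for which both sides are defined.
arcsin only returns values in [-π/2, π/2], so arcsin(sin(x)) = x holds only for x in that interval, not for all real x.

Conclusion: No, this is NOT an identity.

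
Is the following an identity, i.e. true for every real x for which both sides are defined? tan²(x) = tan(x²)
No, this is NOT an identity.

Claim: tan²(x) = tan(x²).
Test a specific point where both sides are defined: x = π/3.
LHS = tan²(x) ≈ 3.0000
RHS = tan(x²) ≈ 1.9485
Since 3.0000 ≠ 1.9485, the equation fails at this point, so it cannot hold for every real x for which both sides are defined.
tan²(x) means (tan x)², squaring the output; tan(x²) squares the input. These are different functions.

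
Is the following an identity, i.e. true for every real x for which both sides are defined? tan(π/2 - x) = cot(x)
Claim: tan(π/2 - x) = cot(x).
Reasoning: tan(π/2 - x) = sin(π/2 - x)/cos(π/2 - x) = cos(x)/sin(x) = cot(x), using the cofunction identities sin(π/2 - x) = cos(x) and cos(π/2 - x) = sin(x).
So the two sides agree for every real x for which both sides are defined.

Conclusion: Yes, this is an identity.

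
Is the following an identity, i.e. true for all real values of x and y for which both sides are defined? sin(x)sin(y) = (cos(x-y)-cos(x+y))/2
Claim: sin(x)sin(y) = (cos(x-y)-cos(x+y))/2.
Reasoning: cos(x-y) = cos(x)cos(y) + sin(x)sin(y) and cos(x+y) = cos(x)cos(y) - sin(x)sin(y). Subtracting, cos(x-y) - cos(x+y) = 2sin(x)sin(y); divide by 2.
So the two sides agree for all real values of x and y for which both sides are defined.

Conclusion: Yes, this is an identity.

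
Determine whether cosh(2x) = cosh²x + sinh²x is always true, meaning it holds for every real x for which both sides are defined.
Claim: cosh(2x) = cosh²x + sinh²x.
Reasoning: cosh²x = (e^(2x) + 2 + e^(-2x))/4 and sinh²x = (e^(2x) - 2 + e^(-2x))/4. Adding gives (2e^(2x) + 2e^(-2x))/4 = (e^(2x) + e^(-2x))/2 = cosh(2x).
So the two sides agree for every real x for which both sides are defined.

Conclusion: Yes, this is an identity.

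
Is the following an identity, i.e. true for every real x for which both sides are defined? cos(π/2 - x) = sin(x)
Yes, this is an identity.

Claim: cos(π/2 - x) = sin(x).
Reasoning: Use cos(u - v) = cos(u)cos(v) + sin(u)sin(v) with u = π/2, v = x: cos(π/2)cos(x) + sin(π/2)sin(x) = 0·cos(x) + 1·sin(x) = sin(x).
So the two sides agree for every real x for which both sides are defined.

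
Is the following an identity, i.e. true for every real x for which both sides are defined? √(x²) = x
No, this is NOT an identity.

Claim: √(x²) = x.
Test a specific point where both sides are defined: x = -3.
LHS = √(x²) ≈ 3.0000
RHS = x ≈ -3.0000
Since 3.0000 ≠ -3.0000, the equation fails at this point, so it cannot hold for every real x for which both sides are defined.
√(x²) = |x|, which differs from x whenever x < 0 (both sides are defined for every real x).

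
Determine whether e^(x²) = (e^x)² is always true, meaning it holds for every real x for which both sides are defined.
Claim: e^(x²) = (e^x)².
Test a specific point where both sides are defined: x = 1/2.
LHS = e^(x²) ≈ 1.2840
RHS = (e^x)² ≈ 2.7183
Since 1.2840 ≠ 2.7183, the equation fails at this point, so it cannot hold for every real x for which both sides are defined.
(e^x)² = e^(2x), and 2x ≠ x² in general.

Conclusion: No, this is NOT an identity.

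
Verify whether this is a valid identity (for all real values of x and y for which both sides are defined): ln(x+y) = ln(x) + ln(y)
No, this is NOT an identity.

Claim: ln(x+y) = ln(x) + ln(y).
Test a specific point where both sides are defined: x = 3/2, y = 5.
LHS = ln(x+y) ≈ 1.8718
RHS = ln(x) + ln(y) ≈ 2.0149
Since 1.8718 ≠ 2.0149, the equation fails at this point, so it cannot hold for all real values of x and y for which both sides are defined.
ln(x) + ln(y) = ln(xy), not ln(x+y).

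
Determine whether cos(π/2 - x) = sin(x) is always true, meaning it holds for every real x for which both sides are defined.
Claim: cos(π/2 - x) = sin(x).
Reasoning: Use cos(u - v) = cos(u)cos(v) + sin(u)sin(v) with u = π/2, v = x: cos(π/2)cos(x) + sin(π/2)sin(x) = 0·cos(x) + 1·sin(x) = sin(x).
So the two sides agree for every real x for which both sides are defined.

Conclusion: Yes, this is an identity.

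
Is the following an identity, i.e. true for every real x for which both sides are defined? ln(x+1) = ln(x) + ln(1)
No, this is NOT an identity.

Claim: ln(x+1) = ln(x) + ln(1).
Test a specific point where both sides are defined: x = 4.
LHS = ln(x+1) ≈ 1.6094
RHS = ln(x) + ln(1) ≈ 1.3863
Since 1.6094 ≠ 1.3863, the equation fails at this point, so it cannot hold for every real x for which both sides are defined.
ln(1) = 0, so the right side is just ln(x), which differs from ln(x+1).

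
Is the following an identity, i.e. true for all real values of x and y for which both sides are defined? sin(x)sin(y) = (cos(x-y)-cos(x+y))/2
Claim: sin(x)sin(y) = (cos(x-y)-cos(x+y))/2.
Reasoning: cos(x-y) = cos(x)cos(y) + sin(x)sin(y) and cos(x+y) = cos(x)cos(y) - sin(x)sin(y). Subtracting, cos(x-y) - cos(x+y) = 2sin(x)sin(y); divide by 2.
So the two sides agree for all real values of x and y for which both sides are defined.

Conclusion: Yes, this is an identity.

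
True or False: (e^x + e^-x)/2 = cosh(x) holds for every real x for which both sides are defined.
True.

Claim: (e^x + e^-x)/2 = cosh(x).
Reasoning: This is exactly the definition of the hyperbolic cosine: cosh(x) := (e^x + e^-x)/2.
So the two sides agree for every real x for which both sides are defined.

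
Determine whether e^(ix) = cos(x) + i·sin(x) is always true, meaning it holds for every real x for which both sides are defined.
Claim: e^(ix) = cos(x) + i·sin(x).
Reasoning: Euler's formula. Expand e^(ix) = Σ (ix)^k / k!. Since i² = -1, the even-k terms are Σ (-1)^m x^(2m)/(2m)! = cos(x) and the odd-k terms are i · Σ (-1)^m x^(2m+1)/(2m+1)! = i·sin(x).
So the two sides agree for every real x for which both sides are defined.

Conclusion: Yes, this is an identity.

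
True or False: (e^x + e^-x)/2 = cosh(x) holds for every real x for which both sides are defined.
Claim: (e^x + e^-x)/2 = cosh(x).
Reasoning: This is exactly the definition of the hyperbolic cosine: cosh(x) := (e^x + e^-x)/2.
So the two sides agree for every real x for which both sides are defined.

Conclusion: True.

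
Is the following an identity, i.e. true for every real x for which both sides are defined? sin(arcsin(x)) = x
Claim: sin(arcsin(x)) = x.
Reasoning: For -1 ≤ x ≤ 1 (where arcsin is defined), arcsin(x) is by definition an angle whose sine equals x. Taking the sine of that angle returns x. (Note the other order, arcsin(sin x) = x, is NOT an identity.)
So the two sides agree for every real x for which both sides are defined.

Conclusion: Yes, this is an identity.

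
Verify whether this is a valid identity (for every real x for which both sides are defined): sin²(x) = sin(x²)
Claim: sin²(x) = sin(x²).
Test a specific point where both sides are defined: x = π/6.
LHS = sin²(x) ≈ 0.2500
RHS = sin(x²) ≈ 0.2707
Since 0.2500 ≠ 0.2707, the equation fails at this point, so it cannot hold for every real x for which both sides are defined.
sin²(x) means (sin x)², squaring the output; sin(x²) squares the input. These are different functions.

Conclusion: No, this is NOT an identity.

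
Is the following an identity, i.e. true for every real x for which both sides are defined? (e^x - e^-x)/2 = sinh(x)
Yes, this is an identity.

Claim: (e^x - e^-x)/2 = sinh(x).
Reasoning: This is exactly the definition of the hyperbolic sine: sinh(x) := (e^x - e^-x)/2.
So the two sides agree for every real x for which both sides are defined.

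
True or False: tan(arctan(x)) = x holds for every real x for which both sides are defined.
True.

Claim: tan(arctan(x)) = x.
Reasoning: For every real x, arctan(x) is by definition the angle in (-π/2, π/2) whose tangent equals x. Taking the tangent of that angle returns x.
So the two sides agree for every real x for which both sides are defined.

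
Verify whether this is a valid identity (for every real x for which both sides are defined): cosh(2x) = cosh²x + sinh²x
Claim: cosh(2x) = cosh²x + sinh²x.
Reasoning: cosh²x = (e^(2x) + 2 + e^(-2x))/4 and sinh²x = (e^(2x) - 2 + e^(-2x))/4. Adding gives (2e^(2x) + 2e^(-2x))/4 = (e^(2x) + e^(-2x))/2 = cosh(2x).
So the two sides agree for every real x for which both sides are defined.

Conclusion: Yes, this is an identity.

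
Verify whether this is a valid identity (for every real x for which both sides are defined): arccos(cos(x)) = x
Claim: arccos(cos(x)) = x.
Test a specific point where both sides are defined: x = -π/2.
LHS = arccos(cos(x)) ≈ 1.5708
RHS = x ≈ -1.5708
Since 1.5708 ≠ -1.5708, the equation fails at this point, so it cannot hold for every real x for which both sides are defined.
arccos only returns values in [0, π], so arccos(cos(x)) = x holds only for x in that interval, not for all real x.

Conclusion: No, this is NOT an identity.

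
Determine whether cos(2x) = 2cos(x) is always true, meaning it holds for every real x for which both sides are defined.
No, this is NOT an identity.

Claim: cos(2x) = 2cos(x).
Test a specific point where both sides are defined: x = π.
LHS = cos(2x) ≈ 1.0000
RHS = 2cos(x) ≈ -2.0000
Since 1.0000 ≠ -2.0000, the equation fails at this point, so it cannot hold for every real x for which both sides are defined.
The correct double-angle formula is cos(2x) = cos²x - sin²x.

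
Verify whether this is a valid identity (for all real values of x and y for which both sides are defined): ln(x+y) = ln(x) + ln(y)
Claim: ln(x+y) = ln(x) + ln(y).
Test a specific point where both sides are defined: x = 5, y = 5.
LHS = ln(x+y) ≈ 2.3026
RHS = ln(x) + ln(y) ≈ 3.2189
Since 2.3026 ≠ 3.2189, the equation fails at this point, so it cannot hold for all real values of x and y for which both sides are defined.
ln(x) + ln(y) = ln(xy), not ln(x+y).

Conclusion: No, this is NOT an identity.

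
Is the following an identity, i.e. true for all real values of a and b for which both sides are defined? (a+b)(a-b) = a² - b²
Yes, this is an identity.

Claim: (a+b)(a-b) = a² - b².
Reasoning: Expand: (a+b)(a-b) = a² - ab + ba - b² = a² - b² (the cross terms cancel).
So the two sides agree for all real values of a and b for which both sides are defined.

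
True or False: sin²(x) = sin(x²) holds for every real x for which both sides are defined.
Claim: sin²(x) = sin(x²).
Test a specific point where both sides are defined: x = π/4.
LHS = sin²(x) ≈ 0.5000
RHS = sin(x²) ≈ 0.5785
Since 0.5000 ≠ 0.5785, the equation fails at this point, so it cannot hold for every real x for which both sides are defined.
sin²(x) means (sin x)², squaring the output; sin(x²) squares the input. These are different functions.

Conclusion: False.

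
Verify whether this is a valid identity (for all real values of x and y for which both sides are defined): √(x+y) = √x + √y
No, this is NOT an identity.

Claim: √(x+y) = √x + √y.
Test a specific point where both sides are defined: x = 2, y = 3.
LHS = √(x+y) ≈ 2.2361
RHS = √x + √y ≈ 3.1463
Since 2.2361 ≠ 3.1463, the equation fails at this point, so it cannot hold for all real values of x and y for which both sides are defined.
Squaring the right side gives x + 2√(xy) + y, not x + y.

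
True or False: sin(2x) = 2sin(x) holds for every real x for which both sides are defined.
Claim: sin(2x) = 2sin(x).
Test a specific point where both sides are defined: x = π/2.
LHS = sin(2x) ≈ 0.0000
RHS = 2sin(x) ≈ 2.0000
Since 0.0000 ≠ 2.0000, the equation fails at this point, so it cannot hold for every real x for which both sides are defined.
The correct double-angle formula is sin(2x) = 2sin(x)cos(x).

Conclusion: False.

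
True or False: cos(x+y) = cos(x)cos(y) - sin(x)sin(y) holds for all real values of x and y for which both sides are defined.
True.

Claim: cos(x+y) = cos(x)cos(y) - sin(x)sin(y).
Reasoning: By Euler's formula e^(i(x+y)) = e^(ix)·e^(iy) = (cos x + i·sin x)(cos y + i·sin y). The real part of the left side is cos(x+y); the real part of the product is cos(x)cos(y) - sin(x)sin(y) (since i·i = -1).
So the two sides agree for all real values of x and y for which both sides are defined.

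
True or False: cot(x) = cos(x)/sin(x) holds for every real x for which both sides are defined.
True.

Claim: cot(x) = cos(x)/sin(x).
Reasoning: cot(x) is defined as 1/tan(x) = 1/(sin(x)/cos(x)) = cos(x)/sin(x), wherever sin(x) ≠ 0.
So the two sides agree for every real x for which both sides are defined.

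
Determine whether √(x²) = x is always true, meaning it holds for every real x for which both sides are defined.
Claim: √(x²) = x.
Test a specific point where both sides are defined: x = -2.
LHS = √(x²) ≈ 2.0000
RHS = x ≈ -2.0000
Since 2.0000 ≠ -2.0000, the equation fails at this point, so it cannot hold for every real x for which both sides are defined.
√(x²) = |x|, which differs from x whenever x < 0 (both sides are defined for every real x).

Conclusion: No, this is NOT an identity.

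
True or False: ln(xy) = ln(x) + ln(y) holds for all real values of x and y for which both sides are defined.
Claim: ln(xy) = ln(x) + ln(y).
Reasoning: Both sides are simultaneously defined only when x, y > 0. Write x = e^p, y = e^q (p = ln x, q = ln y). Then xy = e^p · e^q = e^(p+q), so ln(xy) = p + q = ln(x) + ln(y).
So the two sides agree for all real values of x and y for which both sides are defined.

Conclusion: True.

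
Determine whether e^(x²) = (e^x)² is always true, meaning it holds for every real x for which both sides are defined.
Claim: e^(x²) = (e^x)².
Test a specific point where both sides are defined: x = -1.
LHS = e^(x²) ≈ 2.7183
RHS = (e^x)² ≈ 0.1353
Since 2.7183 ≠ 0.1353, the equation fails at this point, so it cannot hold for every real x for which both sides are defined.
(e^x)² = e^(2x), and 2x ≠ x² in general.

Conclusion: No, this is NOT an identity.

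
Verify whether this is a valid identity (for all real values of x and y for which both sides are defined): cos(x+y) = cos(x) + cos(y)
Claim: cos(x+y) = cos(x) + cos(y).
Test a specific point where both sides are defined: x = 3π/4, y = 2π/3.
LHS = cos(x+y) ≈ -0.2588
RHS = cos(x) + cos(y) ≈ -1.2071
Since -0.2588 ≠ -1.2071, the equation fails at this point, so it cannot hold for all real values of x and y for which both sides are defined.
The correct expansion is cos(x+y) = cos(x)cos(y) - sin(x)sin(y); cosine is not additive.

Conclusion: No, this is NOT an identity.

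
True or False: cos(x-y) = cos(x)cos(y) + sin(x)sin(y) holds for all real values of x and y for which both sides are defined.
True.

Claim: cos(x-y) = cos(x)cos(y) + sin(x)sin(y).
Reasoning: Replace y by -y in cos(x+y) = cos(x)cos(y) - sin(x)sin(y) and use cos(-y) = cos(y), sin(-y) = -sin(y): cos(x-y) = cos(x)cos(y) + sin(x)sin(y).
So the two sides agree for all real values of x and y for which both sides are defined.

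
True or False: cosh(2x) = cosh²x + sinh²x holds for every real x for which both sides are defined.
Claim: cosh(2x) = cosh²x + sinh²x.
Reasoning: cosh²x = (e^(2x) + 2 + e^(-2x))/4 and sinh²x = (e^(2x) - 2 + e^(-2x))/4. Adding gives (2e^(2x) + 2e^(-2x))/4 = (e^(2x) + e^(-2x))/2 = cosh(2x).
So the two sides agree for every real x for which both sides are defined.

Conclusion: True.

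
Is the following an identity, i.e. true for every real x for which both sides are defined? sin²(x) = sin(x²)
No, this is NOT an identity.

Claim: sin²(x) = sin(x²).
Test a specific point where both sides are defined: x = -π/3.
LHS = sin²(x) ≈ 0.7500
RHS = sin(x²) ≈ 0.8897
Since 0.7500 ≠ 0.8897, the equation fails at this point, so it cannot hold for every real x for which both sides are defined.
sin²(x) means (sin x)², squaring the output; sin(x²) squares the input. These are different functions.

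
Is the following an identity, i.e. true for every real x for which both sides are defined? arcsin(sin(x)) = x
Claim: arcsin(sin(x)) = x.
Test a specific point where both sides are defined: x = 2π/3.
LHS = arcsin(sin(x)) ≈ 1.0472
RHS = x ≈ 2.0944
Since 1.0472 ≠ 2.0944, the equation fails at this point, so it cannot hold for every real x for which both sides are defined.
arcsin only returns values in [-π/2, π/2], so arcsin(sin(x)) = x holds only for x in that interval, not for all real x.

Conclusion: No, this is NOT an identity.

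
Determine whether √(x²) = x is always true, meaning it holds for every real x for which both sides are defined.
No, this is NOT an identity.

Claim: √(x²) = x.
Test a specific point where both sides are defined: x = -3.
LHS = √(x²) ≈ 3.0000
RHS = x ≈ -3.0000
Since 3.0000 ≠ -3.0000, the equation fails at this point, so it cannot hold for every real x for which both sides are defined.
√(x²) = |x|, which differs from x whenever x < 0 (both sides are defined for every real x).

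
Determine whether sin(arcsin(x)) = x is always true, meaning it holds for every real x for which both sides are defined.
Claim: sin(arcsin(x)) = x.
Reasoning: For -1 ≤ x ≤ 1 (where arcsin is defined), arcsin(x) is by definition an angle whose sine equals x. Taking the sine of that angle returns x. (Note the other order, arcsin(sin x) = x, is NOT an identity.)
So the two sides agree for every real x for which both sides are defined.

Conclusion: Yes, this is an identity.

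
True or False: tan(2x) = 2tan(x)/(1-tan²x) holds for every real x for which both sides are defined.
Claim: tan(2x) = 2tan(x)/(1-tan²x).
Reasoning: tan(2x) = sin(2x)/cos(2x) = 2sin(x)cos(x) / (cos²x - sin²x). Divide numerator and denominator by cos²x: 2tan(x) / (1 - tan²x).
So the two sides agree for every real x for which both sides are defined.

Conclusion: True.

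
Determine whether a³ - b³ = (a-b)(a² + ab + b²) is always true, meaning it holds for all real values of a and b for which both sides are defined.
Yes, this is an identity.

Claim: a³ - b³ = (a-b)(a² + ab + b²).
Reasoning: Expand the right side: (a-b)(a² + ab + b²) = a³ + a²b + ab² - a²b - ab² - b³ = a³ - b³ (the middle terms cancel in pairs).
So the two sides agree for all real values of a and b for which both sides are defined.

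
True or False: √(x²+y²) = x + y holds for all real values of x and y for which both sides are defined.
False.

Claim: √(x²+y²) = x + y.
Test a specific point where both sides are defined: x = 3/2, y = -1.
LHS = √(x²+y²) ≈ 1.8028
RHS = x + y ≈ 0.5000
Since 1.8028 ≠ 0.5000, the equation fails at this point, so it cannot hold for all real values of x and y for which both sides are defined.
(x+y)² = x² + 2xy + y², not x² + y², so the square root does not split this way.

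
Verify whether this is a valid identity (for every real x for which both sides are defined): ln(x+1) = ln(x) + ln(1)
Claim: ln(x+1) = ln(x) + ln(1).
Test a specific point where both sides are defined: x = 5.
LHS = ln(x+1) ≈ 1.7918
RHS = ln(x) + ln(1) ≈ 1.6094
Since 1.7918 ≠ 1.6094, the equation fails at this point, so it cannot hold for every real x for which both sides are defined.
ln(1) = 0, so the right side is just ln(x), which differs from ln(x+1).

Conclusion: No, this is NOT an identity.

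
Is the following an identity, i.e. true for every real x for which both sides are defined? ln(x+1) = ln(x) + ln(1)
No, this is NOT an identity.

Claim: ln(x+1) = ln(x) + ln(1).
Test a specific point where both sides are defined: x = 3/2.
LHS = ln(x+1) ≈ 0.9163
RHS = ln(x) + ln(1) ≈ 0.4055
Since 0.9163 ≠ 0.4055, the equation fails at this point, so it cannot hold for every real x for which both sides are defined.
ln(1) = 0, so the right side is just ln(x), which differs from ln(x+1).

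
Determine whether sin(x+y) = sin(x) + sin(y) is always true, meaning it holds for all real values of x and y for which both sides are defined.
No, this is NOT an identity.

Claim: sin(x+y) = sin(x) + sin(y).
Test a specific point where both sides are defined: x = 3π/4, y = 2π/3.
LHS = sin(x+y) ≈ -0.9659
RHS = sin(x) + sin(y) ≈ 1.5731
Since -0.9659 ≠ 1.5731, the equation fails at this point, so it cannot hold for all real values of x and y for which both sides are defined.
The correct expansion is sin(x+y) = sin(x)cos(y) + cos(x)sin(y); sine is not additive.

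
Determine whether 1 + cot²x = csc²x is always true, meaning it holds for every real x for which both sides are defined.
Claim: 1 + cot²x = csc²x.
Reasoning: Start from sin²x + cos²x = 1 and divide every term by sin²x (allowed wherever cot x and csc x are defined): 1 + cot²x = 1/sin²x = csc²x.
So the two sides agree for every real x for which both sides are defined.

Conclusion: Yes, this is an identity.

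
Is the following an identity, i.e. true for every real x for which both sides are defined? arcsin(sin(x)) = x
Claim: arcsin(sin(x)) = x.
Test a specific point where both sides are defined: x = 3π/4.
LHS = arcsin(sin(x)) ≈ 0.7854
RHS = x ≈ 2.3562
Since 0.7854 ≠ 2.3562, the equation fails at this point, so it cannot hold for every real x for which both sides are defined.
arcsin only returns values in [-π/2, π/2], so arcsin(sin(x)) = x holds only for x in that interval, not for all real x.

Conclusion: No, this is NOT an identity.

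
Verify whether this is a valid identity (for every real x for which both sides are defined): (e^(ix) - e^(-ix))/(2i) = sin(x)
Claim: (e^(ix) - e^(-ix))/(2i) = sin(x).
Reasoning: By Euler's formula e^(ix) = cos(x) + i·sin(x) and e^(-ix) = cos(x) - i·sin(x). Subtracting cancels the cosine terms: e^(ix) - e^(-ix) = 2i·sin(x); divide by 2i.
So the two sides agree for every real x for which both sides are defined.

Conclusion: Yes, this is an identity.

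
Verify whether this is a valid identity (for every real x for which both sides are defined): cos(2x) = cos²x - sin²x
Claim: cos(2x) = cos²x - sin²x.
Reasoning: Put y = x in the addition formula cos(x+y) = cos(x)cos(y) - sin(x)sin(y): cos(2x) = cos²x - sin²x.
So the two sides agree for every real x for which both sides are defined.

Conclusion: Yes, this is an identity.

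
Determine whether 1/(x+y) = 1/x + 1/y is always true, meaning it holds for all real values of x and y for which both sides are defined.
No, this is NOT an identity.

Claim: 1/(x+y) = 1/x + 1/y.
Test a specific point where both sides are defined: x = -2, y = 4.
LHS = 1/(x+y) ≈ 0.5000
RHS = 1/x + 1/y ≈ -0.2500
Since 0.5000 ≠ -0.2500, the equation fails at this point, so it cannot hold for all real values of x and y for which both sides are defined.
1/x + 1/y = (x+y)/(xy), which is not 1/(x+y).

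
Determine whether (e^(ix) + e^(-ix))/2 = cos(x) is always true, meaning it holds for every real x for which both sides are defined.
Claim: (e^(ix) + e^(-ix))/2 = cos(x).
Reasoning: By Euler's formula e^(ix) = cos(x) + i·sin(x) and e^(-ix) = cos(x) - i·sin(x). Adding cancels the sine terms: e^(ix) + e^(-ix) = 2cos(x); divide by 2.
So the two sides agree for every real x for which both sides are defined.

Conclusion: Yes, this is an identity.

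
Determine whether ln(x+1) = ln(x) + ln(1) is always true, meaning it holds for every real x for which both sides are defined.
Claim: ln(x+1) = ln(x) + ln(1).
Test a specific point where both sides are defined: x = 4.
LHS = ln(x+1) ≈ 1.6094
RHS = ln(x) + ln(1) ≈ 1.3863
Since 1.6094 ≠ 1.3863, the equation fails at this point, so it cannot hold for every real x for which both sides are defined.
ln(1) = 0, so the right side is just ln(x), which differs from ln(x+1).

Conclusion: No, this is NOT an identity.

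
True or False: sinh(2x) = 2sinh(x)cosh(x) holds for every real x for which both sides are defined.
True.

Claim: sinh(2x) = 2sinh(x)cosh(x).
Reasoning: 2sinh(x)cosh(x) = 2 · (e^x - e^-x)/2 · (e^x + e^-x)/2 = (e^(2x) - e^(-2x))/2 = sinh(2x).
So the two sides agree for every real x for which both sides are defined.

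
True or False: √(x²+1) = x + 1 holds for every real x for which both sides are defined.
Claim: √(x²+1) = x + 1.
Test a specific point where both sides are defined: x = 4.
LHS = √(x²+1) ≈ 4.1231
RHS = x + 1 ≈ 5.0000
Since 4.1231 ≠ 5.0000, the equation fails at this point, so it cannot hold for every real x for which both sides are defined.
(x+1)² = x² + 2x + 1 ≠ x² + 1 unless x = 0.

Conclusion: False.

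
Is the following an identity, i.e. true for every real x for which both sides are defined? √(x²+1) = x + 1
Claim: √(x²+1) = x + 1.
Test a specific point where both sides are defined: x = -2.
LHS = √(x²+1) ≈ 2.2361
RHS = x + 1 ≈ -1.0000
Since 2.2361 ≠ -1.0000, the equation fails at this point, so it cannot hold for every real x for which both sides are defined.
(x+1)² = x² + 2x + 1 ≠ x² + 1 unless x = 0.

Conclusion: No, this is NOT an identity.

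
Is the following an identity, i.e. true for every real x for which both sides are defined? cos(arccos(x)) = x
Yes, this is an identity.

Claim: cos(arccos(x)) = x.
Reasoning: For -1 ≤ x ≤ 1 (where arccos is defined), arccos(x) is by definition an angle whose cosine equals x. Taking the cosine of that angle returns x. (Note the other order, arccos(cos x) = x, is NOT an identity.)
So the two sides agree for every real x for which both sides are defined.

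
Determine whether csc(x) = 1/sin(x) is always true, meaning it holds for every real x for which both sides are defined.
Claim: csc(x) = 1/sin(x).
Reasoning: csc(x) is by definition the reciprocal of sin(x), wherever sin(x) ≠ 0.
So the two sides agree for every real x for which both sides are defined.

Conclusion: Yes, this is an identity.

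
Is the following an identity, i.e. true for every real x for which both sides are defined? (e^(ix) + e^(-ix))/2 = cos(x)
Yes, this is an identity.

Claim: (e^(ix) + e^(-ix))/2 = cos(x).
Reasoning: By Euler's formula e^(ix) = cos(x) + i·sin(x) and e^(-ix) = cos(x) - i·sin(x). Adding cancels the sine terms: e^(ix) + e^(-ix) = 2cos(x); divide by 2.
So the two sides agree for every real x for which both sides are defined.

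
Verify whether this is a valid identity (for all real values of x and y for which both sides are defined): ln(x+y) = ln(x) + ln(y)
No, this is NOT an identity.

Claim: ln(x+y) = ln(x) + ln(y).
Test a specific point where both sides are defined: x = 1/2, y = 3.
LHS = ln(x+y) ≈ 1.2528
RHS = ln(x) + ln(y) ≈ 0.4055
Since 1.2528 ≠ 0.4055, the equation fails at this point, so it cannot hold for all real values of x and y for which both sides are defined.
ln(x) + ln(y) = ln(xy), not ln(x+y).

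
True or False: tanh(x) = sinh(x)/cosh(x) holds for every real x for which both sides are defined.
Claim: tanh(x) = sinh(x)/cosh(x).
Reasoning: tanh(x) is defined as sinh(x)/cosh(x) = (e^x - e^-x)/(e^x + e^-x); cosh(x) ≥ 1 is never zero, so this holds for every real x.
So the two sides agree for every real x for which both sides are defined.

Conclusion: True.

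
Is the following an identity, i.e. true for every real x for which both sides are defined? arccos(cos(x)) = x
No, this is NOT an identity.

Claim: arccos(cos(x)) = x.
Test a specific point where both sides are defined: x = -π/2.
LHS = arccos(cos(x)) ≈ 1.5708
RHS = x ≈ -1.5708
Since 1.5708 ≠ -1.5708, the equation fails at this point, so it cannot hold for every real x for which both sides are defined.
arccos only returns values in [0, π], so arccos(cos(x)) = x holds only for x in that interval, not for all real x.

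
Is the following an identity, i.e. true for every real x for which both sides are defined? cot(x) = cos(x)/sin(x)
Yes, this is an identity.

Claim: cot(x) = cos(x)/sin(x).
Reasoning: cot(x) is defined as 1/tan(x) = 1/(sin(x)/cos(x)) = cos(x)/sin(x), wherever sin(x) ≠ 0.
So the two sides agree for every real x for which both sides are defined.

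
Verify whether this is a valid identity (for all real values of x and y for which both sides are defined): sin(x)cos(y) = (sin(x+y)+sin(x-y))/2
Yes, this is an identity.

Claim: sin(x)cos(y) = (sin(x+y)+sin(x-y))/2.
Reasoning: sin(x+y) = sin(x)cos(y) + cos(x)sin(y) and sin(x-y) = sin(x)cos(y) - cos(x)sin(y). Adding, sin(x+y) + sin(x-y) = 2sin(x)cos(y); divide by 2.
So the two sides agree for all real values of x and y for which both sides are defined.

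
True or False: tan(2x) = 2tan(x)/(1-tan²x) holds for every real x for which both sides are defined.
Claim: tan(2x) = 2tan(x)/(1-tan²x).
Reasoning: tan(2x) = sin(2x)/cos(2x) = 2sin(x)cos(x) / (cos²x - sin²x). Divide numerator and denominator by cos²x: 2tan(x) / (1 - tan²x).
So the two sides agree for every real x for which both sides are defined.

Conclusion: True.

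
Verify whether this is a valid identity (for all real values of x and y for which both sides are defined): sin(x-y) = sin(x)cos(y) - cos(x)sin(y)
Yes, this is an identity.

Claim: sin(x-y) = sin(x)cos(y) - cos(x)sin(y).
Reasoning: Replace y by -y in sin(x+y) = sin(x)cos(y) + cos(x)sin(y) and use cos(-y) = cos(y), sin(-y) = -sin(y): sin(x-y) = sin(x)cos(y) - cos(x)sin(y).
So the two sides agree for all real values of x and y for which both sides are defined.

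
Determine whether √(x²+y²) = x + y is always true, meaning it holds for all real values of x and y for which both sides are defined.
No, this is NOT an identity.

Claim: √(x²+y²) = x + y.
Test a specific point where both sides are defined: x = -2, y = 2.
LHS = √(x²+y²) ≈ 2.8284
RHS = x + y ≈ 0.0000
Since 2.8284 ≠ 0.0000, the equation fails at this point, so it cannot hold for all real values of x and y for which both sides are defined.
(x+y)² = x² + 2xy + y², not x² + y², so the square root does not split this way.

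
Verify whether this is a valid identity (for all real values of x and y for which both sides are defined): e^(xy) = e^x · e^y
Claim: e^(xy) = e^x · e^y.
Test a specific point where both sides are defined: x = 5, y = 1/2.
LHS = e^(xy) ≈ 12.1825
RHS = e^x · e^y ≈ 244.6919
Since 12.1825 ≠ 244.6919, the equation fails at this point, so it cannot hold for all real values of x and y for which both sides are defined.
e^x · e^y = e^(x+y), not e^(xy).

Conclusion: No, this is NOT an identity.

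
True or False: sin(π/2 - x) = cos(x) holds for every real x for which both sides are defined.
Claim: sin(π/2 - x) = cos(x).
Reasoning: Use sin(u - v) = sin(u)cos(v) - cos(u)sin(v) with u = π/2, v = x: sin(π/2)cos(x) - cos(π/2)sin(x) = 1·cos(x) - 0·sin(x) = cos(x).
So the two sides agree for every real x for which both sides are defined.

Conclusion: True.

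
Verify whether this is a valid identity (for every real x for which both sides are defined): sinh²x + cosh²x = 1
Claim: sinh²x + cosh²x = 1.
Test a specific point where both sides are defined: x = 4.
LHS = sinh²x + cosh²x ≈ 1490.4792
RHS = 1 ≈ 1.0000
Since 1490.4792 ≠ 1.0000, the equation fails at this point, so it cannot hold for every real x for which both sides are defined.
The correct hyperbolic identity is cosh²x - sinh²x = 1 (a difference); the sum sinh²x + cosh²x equals cosh(2x).

Conclusion: No, this is NOT an identity.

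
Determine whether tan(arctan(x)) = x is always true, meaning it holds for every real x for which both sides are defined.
Claim: tan(arctan(x)) = x.
Reasoning: For every real x, arctan(x) is by definition the angle in (-π/2, π/2) whose tangent equals x. Taking the tangent of that angle returns x.
So the two sides agree for every real x for which both sides are defined.

Conclusion: Yes, this is an identity.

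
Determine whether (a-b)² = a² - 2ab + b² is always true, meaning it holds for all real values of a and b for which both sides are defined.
Yes, this is an identity.

Claim: (a-b)² = a² - 2ab + b².
Reasoning: Expand: (a-b)² = (a-b)(a-b) = a·a - a·b - b·a + b·b = a² - 2ab + b².
So the two sides agree for all real values of a and b for which both sides are defined.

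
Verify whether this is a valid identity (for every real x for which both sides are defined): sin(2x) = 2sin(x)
No, this is NOT an identity.

Claim: sin(2x) = 2sin(x).
Test a specific point where both sides are defined: x = 2π/3.
LHS = sin(2x) ≈ -0.8660
RHS = 2sin(x) ≈ 1.7321
Since -0.8660 ≠ 1.7321, the equation fails at this point, so it cannot hold for every real x for which both sides are defined.
The correct double-angle formula is sin(2x) = 2sin(x)cos(x).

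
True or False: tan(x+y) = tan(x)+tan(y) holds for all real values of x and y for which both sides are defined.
False.

Claim: tan(x+y) = tan(x)+tan(y).
Test a specific point where both sides are defined: x = π/6, y = 2π/3.
LHS = tan(x+y) ≈ -0.5774
RHS = tan(x)+tan(y) ≈ -1.1547
Since -0.5774 ≠ -1.1547, the equation fails at this point, so it cannot hold for all real values of x and y for which both sides are defined.
The correct formula is tan(x+y) = (tan(x) + tan(y))/(1 - tan(x)tan(y)).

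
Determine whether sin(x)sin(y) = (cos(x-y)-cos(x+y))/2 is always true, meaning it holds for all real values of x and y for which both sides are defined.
Yes, this is an identity.

Claim: sin(x)sin(y) = (cos(x-y)-cos(x+y))/2.
Reasoning: cos(x-y) = cos(x)cos(y) + sin(x)sin(y) and cos(x+y) = cos(x)cos(y) - sin(x)sin(y). Subtracting, cos(x-y) - cos(x+y) = 2sin(x)sin(y); divide by 2.
So the two sides agree for all real values of x and y for which both sides are defined.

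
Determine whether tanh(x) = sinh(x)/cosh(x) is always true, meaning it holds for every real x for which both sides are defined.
Claim: tanh(x) = sinh(x)/cosh(x).
Reasoning: tanh(x) is defined as sinh(x)/cosh(x) = (e^x - e^-x)/(e^x + e^-x); cosh(x) ≥ 1 is never zero, so this holds for every real x.
So the two sides agree for every real x for which both sides are defined.

Conclusion: Yes, this is an identity.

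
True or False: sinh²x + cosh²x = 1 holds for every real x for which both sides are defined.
Claim: sinh²x + cosh²x = 1.
Test a specific point where both sides are defined: x = 2.
LHS = sinh²x + cosh²x ≈ 27.3082
RHS = 1 ≈ 1.0000
Since 27.3082 ≠ 1.0000, the equation fails at this point, so it cannot hold for every real x for which both sides are defined.
The correct hyperbolic identity is cosh²x - sinh²x = 1 (a difference); the sum sinh²x + cosh²x equals cosh(2x).

Conclusion: False.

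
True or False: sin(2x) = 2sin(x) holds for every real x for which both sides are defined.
False.

Claim: sin(2x) = 2sin(x).
Test a specific point where both sides are defined: x = 2π/3.
LHS = sin(2x) ≈ -0.8660
RHS = 2sin(x) ≈ 1.7321
Since -0.8660 ≠ 1.7321, the equation fails at this point, so it cannot hold for every real x for which both sides are defined.
The correct double-angle formula is sin(2x) = 2sin(x)cos(x).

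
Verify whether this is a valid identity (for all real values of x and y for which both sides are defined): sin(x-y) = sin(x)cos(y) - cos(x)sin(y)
Yes, this is an identity.

Claim: sin(x-y) = sin(x)cos(y) - cos(x)sin(y).
Reasoning: Replace y by -y in sin(x+y) = sin(x)cos(y) + cos(x)sin(y) and use cos(-y) = cos(y), sin(-y) = -sin(y): sin(x-y) = sin(x)cos(y) - cos(x)sin(y).
So the two sides agree for all real values of x and y for which both sides are defined.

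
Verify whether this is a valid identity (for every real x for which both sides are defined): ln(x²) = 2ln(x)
Claim: ln(x²) = 2ln(x).
Reasoning: The right side requires x > 0. For x > 0, x² = (e^(ln x))² = e^(2ln x), so ln(x²) = 2ln(x). (For x < 0 the right side is undefined, so those values are outside the claim.)
So the two sides agree for every real x for which both sides are defined.

Conclusion: Yes, this is an identity.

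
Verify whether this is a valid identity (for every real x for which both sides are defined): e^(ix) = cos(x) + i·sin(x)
Yes, this is an identity.

Claim: e^(ix) = cos(x) + i·sin(x).
Reasoning: Euler's formula. Expand e^(ix) = Σ (ix)^k / k!. Since i² = -1, the even-k terms are Σ (-1)^m x^(2m)/(2m)! = cos(x) and the odd-k terms are i · Σ (-1)^m x^(2m+1)/(2m+1)! = i·sin(x).
So the two sides agree for every real x for which both sides are defined.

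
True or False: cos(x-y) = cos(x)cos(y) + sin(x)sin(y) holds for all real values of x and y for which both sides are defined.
True.

Claim: cos(x-y) = cos(x)cos(y) + sin(x)sin(y).
Reasoning: Replace y by -y in cos(x+y) = cos(x)cos(y) - sin(x)sin(y) and use cos(-y) = cos(y), sin(-y) = -sin(y): cos(x-y) = cos(x)cos(y) + sin(x)sin(y).
So the two sides agree for all real values of x and y for which both sides are defined.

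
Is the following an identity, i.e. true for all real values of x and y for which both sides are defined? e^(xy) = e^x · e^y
No, this is NOT an identity.

Claim: e^(xy) = e^x · e^y.
Test a specific point where both sides are defined: x = -2, y = -2.
LHS = e^(xy) ≈ 54.5982
RHS = e^x · e^y ≈ 0.0183
Since 54.5982 ≠ 0.0183, the equation fails at this point, so it cannot hold for all real values of x and y for which both sides are defined.
e^x · e^y = e^(x+y), not e^(xy).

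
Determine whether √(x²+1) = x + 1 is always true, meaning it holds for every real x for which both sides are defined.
No, this is NOT an identity.

Claim: √(x²+1) = x + 1.
Test a specific point where both sides are defined: x = -1.
LHS = √(x²+1) ≈ 1.4142
RHS = x + 1 ≈ 0.0000
Since 1.4142 ≠ 0.0000, the equation fails at this point, so it cannot hold for every real x for which both sides are defined.
(x+1)² = x² + 2x + 1 ≠ x² + 1 unless x = 0.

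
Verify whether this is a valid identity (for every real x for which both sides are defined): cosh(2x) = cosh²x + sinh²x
Yes, this is an identity.

Claim: cosh(2x) = cosh²x + sinh²x.
Reasoning: cosh²x = (e^(2x) + 2 + e^(-2x))/4 and sinh²x = (e^(2x) - 2 + e^(-2x))/4. Adding gives (2e^(2x) + 2e^(-2x))/4 = (e^(2x) + e^(-2x))/2 = cosh(2x).
So the two sides agree for every real x for which both sides are defined.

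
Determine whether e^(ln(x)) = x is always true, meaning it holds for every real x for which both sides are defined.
Yes, this is an identity.

Claim: e^(ln(x)) = x.
Reasoning: For x > 0, ln(x) is by definition the exponent p such that e^p = x. Raising e to that exponent therefore returns x: e^(ln x) = x.
So the two sides agree for every real x for which both sides are defined.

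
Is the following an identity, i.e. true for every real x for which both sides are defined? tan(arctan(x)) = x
Claim: tan(arctan(x)) = x.
Reasoning: For every real x, arctan(x) is by definition the angle in (-π/2, π/2) whose tangent equals x. Taking the tangent of that angle returns x.
So the two sides agree for every real x for which both sides are defined.

Conclusion: Yes, this is an identity.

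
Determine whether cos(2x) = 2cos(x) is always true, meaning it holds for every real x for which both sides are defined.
No, this is NOT an identity.

Claim: cos(2x) = 2cos(x).
Test a specific point where both sides are defined: x = -π/2.
LHS = cos(2x) ≈ -1.0000
RHS = 2cos(x) ≈ 0.0000
Since -1.0000 ≠ 0.0000, the equation fails at this point, so it cannot hold for every real x for which both sides are defined.
The correct double-angle formula is cos(2x) = cos²x - sin²x.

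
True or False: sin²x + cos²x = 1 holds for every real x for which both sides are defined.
Claim: sin²x + cos²x = 1.
Reasoning: The point (cos x, sin x) lies on the unit circle X² + Y² = 1, so cos²x + sin²x = 1 for every real x.
So the two sides agree for every real x for which both sides are defined.

Conclusion: True.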